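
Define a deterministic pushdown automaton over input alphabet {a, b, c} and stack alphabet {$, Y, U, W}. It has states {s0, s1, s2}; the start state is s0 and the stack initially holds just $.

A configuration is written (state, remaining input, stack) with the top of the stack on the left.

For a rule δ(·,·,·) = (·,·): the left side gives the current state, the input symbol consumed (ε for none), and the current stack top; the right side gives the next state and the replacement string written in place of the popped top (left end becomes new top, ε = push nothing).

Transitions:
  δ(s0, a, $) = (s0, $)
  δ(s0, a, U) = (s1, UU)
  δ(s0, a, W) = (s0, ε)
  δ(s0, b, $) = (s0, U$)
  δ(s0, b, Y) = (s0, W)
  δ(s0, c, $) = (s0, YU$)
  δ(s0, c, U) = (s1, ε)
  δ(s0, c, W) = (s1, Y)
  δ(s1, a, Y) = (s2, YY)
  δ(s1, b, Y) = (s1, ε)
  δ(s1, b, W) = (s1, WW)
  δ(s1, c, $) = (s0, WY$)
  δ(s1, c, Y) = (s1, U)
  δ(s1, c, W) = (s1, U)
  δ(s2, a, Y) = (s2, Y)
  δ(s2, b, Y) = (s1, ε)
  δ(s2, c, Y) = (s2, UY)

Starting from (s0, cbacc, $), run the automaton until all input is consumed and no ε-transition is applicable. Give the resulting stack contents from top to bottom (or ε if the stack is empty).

WY$

(s0, cbacc, $) ⊢ (s0, bacc, YU$) ⊢ (s0, acc, WU$) ⊢ (s0, cc, U$) ⊢ (s1, c, $) ⊢ (s0, ε, WY$)
All input consumed in state s0 with stack WY$.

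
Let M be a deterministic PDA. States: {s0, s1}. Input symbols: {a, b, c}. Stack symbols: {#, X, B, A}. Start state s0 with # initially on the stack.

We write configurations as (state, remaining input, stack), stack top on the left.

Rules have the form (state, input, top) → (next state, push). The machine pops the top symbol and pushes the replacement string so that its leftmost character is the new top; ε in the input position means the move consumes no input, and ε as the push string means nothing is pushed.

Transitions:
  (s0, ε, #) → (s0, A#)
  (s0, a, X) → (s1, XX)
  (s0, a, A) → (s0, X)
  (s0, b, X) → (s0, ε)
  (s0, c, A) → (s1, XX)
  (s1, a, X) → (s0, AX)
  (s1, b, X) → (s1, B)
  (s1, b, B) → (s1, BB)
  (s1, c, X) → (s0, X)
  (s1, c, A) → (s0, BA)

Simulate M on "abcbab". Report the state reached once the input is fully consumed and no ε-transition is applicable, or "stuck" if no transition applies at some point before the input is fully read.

(s0, abcbab, #)
  ε-move, top #: go to s0, push A# → (s0, abcbab, A#)
  read a, top A: go to s0, push X → (s0, bcbab, X#)
  read b, top X: go to s0, push ε → (s0, cbab, #)
  ε-move, top #: go to s0, push A# → (s0, cbab, A#)
  read c, top A: go to s1, push XX → (s1, bab, XX#)
  read b, top X: go to s1, push B → (s1, ab, BX#)
No transition for (s1, a, top B); M blocks with input ab remaining.

stuck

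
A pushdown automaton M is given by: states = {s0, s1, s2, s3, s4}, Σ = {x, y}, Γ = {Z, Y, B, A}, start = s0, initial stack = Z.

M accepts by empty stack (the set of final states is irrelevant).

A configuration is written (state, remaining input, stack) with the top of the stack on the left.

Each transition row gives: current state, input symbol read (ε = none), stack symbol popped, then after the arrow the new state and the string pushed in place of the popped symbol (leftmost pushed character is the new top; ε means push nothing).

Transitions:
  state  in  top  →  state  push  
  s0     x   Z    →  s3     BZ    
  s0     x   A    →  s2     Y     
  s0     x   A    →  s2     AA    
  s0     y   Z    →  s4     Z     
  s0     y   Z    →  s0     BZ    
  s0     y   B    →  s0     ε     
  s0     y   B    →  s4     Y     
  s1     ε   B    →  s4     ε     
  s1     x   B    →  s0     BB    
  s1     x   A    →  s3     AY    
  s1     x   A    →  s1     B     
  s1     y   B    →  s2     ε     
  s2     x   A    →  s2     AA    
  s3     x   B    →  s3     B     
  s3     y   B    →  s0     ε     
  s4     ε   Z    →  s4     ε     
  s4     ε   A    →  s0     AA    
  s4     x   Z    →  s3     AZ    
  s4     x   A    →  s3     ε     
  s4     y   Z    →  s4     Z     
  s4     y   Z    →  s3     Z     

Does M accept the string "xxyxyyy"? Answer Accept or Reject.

Accept

One accepting computation: (s0, xxyxyyy, Z) ⊢ (s3, xyxyyy, BZ) ⊢ (s3, yxyyy, BZ) ⊢ (s0, xyyy, Z) ⊢ (s3, yyy, BZ) ⊢ (s0, yy, Z) ⊢ (s4, y, Z) ⊢ (s4, ε, Z) ⊢ (s4, ε, ε)
All input consumed and the stack is empty.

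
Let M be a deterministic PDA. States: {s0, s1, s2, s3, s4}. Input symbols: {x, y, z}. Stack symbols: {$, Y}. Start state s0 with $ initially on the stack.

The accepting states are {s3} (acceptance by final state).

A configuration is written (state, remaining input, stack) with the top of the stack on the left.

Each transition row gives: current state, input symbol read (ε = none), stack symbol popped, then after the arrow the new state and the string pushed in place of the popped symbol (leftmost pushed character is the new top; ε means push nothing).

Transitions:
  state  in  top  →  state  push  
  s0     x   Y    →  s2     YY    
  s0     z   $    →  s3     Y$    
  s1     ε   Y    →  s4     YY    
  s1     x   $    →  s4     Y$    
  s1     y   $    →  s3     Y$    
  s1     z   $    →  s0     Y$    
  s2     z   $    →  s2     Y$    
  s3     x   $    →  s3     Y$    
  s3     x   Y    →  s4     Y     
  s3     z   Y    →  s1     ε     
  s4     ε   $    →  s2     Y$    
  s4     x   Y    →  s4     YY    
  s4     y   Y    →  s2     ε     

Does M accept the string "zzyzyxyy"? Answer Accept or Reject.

Reject

(s0, zzyzyxyy, $)
  read z, top $: go to s3, push Y$ → (s3, zyzyxyy, Y$)
  read z, top Y: go to s1, push ε → (s1, yzyxyy, $)
  read y, top $: go to s3, push Y$ → (s3, zyxyy, Y$)
  read z, top Y: go to s1, push ε → (s1, yxyy, $)
  read y, top $: go to s3, push Y$ → (s3, xyy, Y$)
  read x, top Y: go to s4, push Y → (s4, yy, Y$)
  read y, top Y: go to s2, push ε → (s2, y, $)
No transition applies at (s2, y, $); input not fully consumed.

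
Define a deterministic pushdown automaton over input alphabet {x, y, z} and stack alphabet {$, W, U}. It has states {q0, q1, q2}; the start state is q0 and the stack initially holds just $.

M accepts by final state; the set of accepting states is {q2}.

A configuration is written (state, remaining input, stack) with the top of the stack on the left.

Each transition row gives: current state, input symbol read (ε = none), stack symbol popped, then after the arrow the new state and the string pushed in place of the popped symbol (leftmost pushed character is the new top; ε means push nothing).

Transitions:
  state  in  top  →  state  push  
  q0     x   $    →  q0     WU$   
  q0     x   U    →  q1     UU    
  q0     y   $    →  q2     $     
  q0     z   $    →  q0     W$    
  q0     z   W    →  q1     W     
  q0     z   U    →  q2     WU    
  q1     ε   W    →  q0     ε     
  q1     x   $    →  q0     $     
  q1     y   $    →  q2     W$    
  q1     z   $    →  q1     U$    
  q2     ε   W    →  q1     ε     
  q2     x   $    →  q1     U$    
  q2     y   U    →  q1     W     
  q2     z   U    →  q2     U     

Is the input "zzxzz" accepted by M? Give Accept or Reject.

(q0, zzxzz, $)
  read z, top $: go to q0, push W$ → (q0, zxzz, W$)
  read z, top W: go to q1, push W → (q1, xzz, W$)
  ε-move, top W: go to q0, push ε → (q0, xzz, $)
  read x, top $: go to q0, push WU$ → (q0, zz, WU$)
  read z, top W: go to q1, push W → (q1, z, WU$)
  ε-move, top W: go to q0, push ε → (q0, z, U$)
  read z, top U: go to q2, push WU → (q2, ε, WU$)
All input consumed; state q2 ∈ F.

Accept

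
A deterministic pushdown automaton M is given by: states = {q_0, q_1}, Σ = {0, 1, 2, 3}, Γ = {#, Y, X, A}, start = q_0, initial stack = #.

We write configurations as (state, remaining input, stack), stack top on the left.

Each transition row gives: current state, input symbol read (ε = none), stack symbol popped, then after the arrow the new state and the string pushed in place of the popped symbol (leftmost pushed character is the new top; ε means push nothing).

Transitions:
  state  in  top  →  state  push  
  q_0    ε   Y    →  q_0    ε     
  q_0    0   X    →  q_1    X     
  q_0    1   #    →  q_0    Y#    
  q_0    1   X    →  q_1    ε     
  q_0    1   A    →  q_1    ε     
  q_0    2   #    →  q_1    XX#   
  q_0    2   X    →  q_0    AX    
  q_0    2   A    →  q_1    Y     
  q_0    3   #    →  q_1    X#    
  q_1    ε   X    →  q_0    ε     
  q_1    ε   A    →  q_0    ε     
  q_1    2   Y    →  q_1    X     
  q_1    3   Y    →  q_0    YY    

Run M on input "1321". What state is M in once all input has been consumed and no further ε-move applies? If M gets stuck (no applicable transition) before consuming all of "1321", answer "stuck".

q_1

(q_0, 1321, #)
  read 1, top #: go to q_0, push Y# → (q_0, 321, Y#)
  ε-move, top Y: go to q_0, push ε → (q_0, 321, #)
  read 3, top #: go to q_1, push X# → (q_1, 21, X#)
  ε-move, top X: go to q_0, push ε → (q_0, 21, #)
  read 2, top #: go to q_1, push XX# → (q_1, 1, XX#)
  ε-move, top X: go to q_0, push ε → (q_0, 1, X#)
  read 1, top X: go to q_1, push ε → (q_1, ε, #)
All input consumed; M is in state q_1.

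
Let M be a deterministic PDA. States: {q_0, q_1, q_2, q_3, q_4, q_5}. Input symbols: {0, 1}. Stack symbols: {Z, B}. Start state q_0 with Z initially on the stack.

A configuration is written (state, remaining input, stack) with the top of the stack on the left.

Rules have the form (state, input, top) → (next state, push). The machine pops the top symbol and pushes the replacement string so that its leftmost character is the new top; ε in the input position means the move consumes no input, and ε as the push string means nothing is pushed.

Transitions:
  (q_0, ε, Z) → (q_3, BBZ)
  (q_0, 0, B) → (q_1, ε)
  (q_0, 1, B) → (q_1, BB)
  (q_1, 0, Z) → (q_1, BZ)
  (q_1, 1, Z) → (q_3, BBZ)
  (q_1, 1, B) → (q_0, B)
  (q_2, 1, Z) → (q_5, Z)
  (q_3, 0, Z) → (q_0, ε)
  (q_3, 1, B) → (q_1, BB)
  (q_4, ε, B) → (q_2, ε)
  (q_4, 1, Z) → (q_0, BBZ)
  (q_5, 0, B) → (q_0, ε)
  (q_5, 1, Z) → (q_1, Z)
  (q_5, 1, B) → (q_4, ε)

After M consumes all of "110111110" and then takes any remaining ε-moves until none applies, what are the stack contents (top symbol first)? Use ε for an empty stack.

BBBZ

(q_0, 110111110, Z)
  ε-move, top Z: go to q_3, push BBZ → (q_3, 110111110, BBZ)
  read 1, top B: go to q_1, push BB → (q_1, 10111110, BBBZ)
  read 1, top B: go to q_0, push B → (q_0, 0111110, BBBZ)
  read 0, top B: go to q_1, push ε → (q_1, 111110, BBZ)
  read 1, top B: go to q_0, push B → (q_0, 11110, BBZ)
  read 1, top B: go to q_1, push BB → (q_1, 1110, BBBZ)
  read 1, top B: go to q_0, push B → (q_0, 110, BBBZ)
  read 1, top B: go to q_1, push BB → (q_1, 10, BBBBZ)
  read 1, top B: go to q_0, push B → (q_0, 0, BBBBZ)
  read 0, top B: go to q_1, push ε → (q_1, ε, BBBZ)
All input consumed in state q_1 with stack BBBZ.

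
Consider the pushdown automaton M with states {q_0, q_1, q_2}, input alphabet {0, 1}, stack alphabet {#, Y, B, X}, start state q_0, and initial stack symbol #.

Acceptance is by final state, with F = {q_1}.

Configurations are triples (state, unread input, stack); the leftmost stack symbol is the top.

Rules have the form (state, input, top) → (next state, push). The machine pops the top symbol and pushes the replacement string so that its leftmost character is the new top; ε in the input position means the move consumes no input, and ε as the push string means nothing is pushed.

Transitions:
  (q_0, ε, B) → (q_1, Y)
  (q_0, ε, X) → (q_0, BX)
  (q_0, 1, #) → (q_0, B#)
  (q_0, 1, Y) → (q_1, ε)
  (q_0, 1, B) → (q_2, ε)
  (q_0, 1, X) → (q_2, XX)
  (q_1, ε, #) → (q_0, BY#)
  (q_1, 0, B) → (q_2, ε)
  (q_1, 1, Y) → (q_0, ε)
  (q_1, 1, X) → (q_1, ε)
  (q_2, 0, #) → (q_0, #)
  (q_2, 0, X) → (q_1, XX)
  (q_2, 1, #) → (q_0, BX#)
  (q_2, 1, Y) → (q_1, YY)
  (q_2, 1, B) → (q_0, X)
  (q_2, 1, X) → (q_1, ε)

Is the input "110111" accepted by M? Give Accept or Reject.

Accept

One accepting computation: (q_0, 110111, #) ⊢ (q_0, 10111, B#) ⊢ (q_2, 0111, #) ⊢ (q_0, 111, #) ⊢ (q_0, 11, B#) ⊢ (q_2, 1, #) ⊢ (q_0, ε, BX#) ⊢ (q_1, ε, YX#)
All input consumed and state q_1 ∈ F.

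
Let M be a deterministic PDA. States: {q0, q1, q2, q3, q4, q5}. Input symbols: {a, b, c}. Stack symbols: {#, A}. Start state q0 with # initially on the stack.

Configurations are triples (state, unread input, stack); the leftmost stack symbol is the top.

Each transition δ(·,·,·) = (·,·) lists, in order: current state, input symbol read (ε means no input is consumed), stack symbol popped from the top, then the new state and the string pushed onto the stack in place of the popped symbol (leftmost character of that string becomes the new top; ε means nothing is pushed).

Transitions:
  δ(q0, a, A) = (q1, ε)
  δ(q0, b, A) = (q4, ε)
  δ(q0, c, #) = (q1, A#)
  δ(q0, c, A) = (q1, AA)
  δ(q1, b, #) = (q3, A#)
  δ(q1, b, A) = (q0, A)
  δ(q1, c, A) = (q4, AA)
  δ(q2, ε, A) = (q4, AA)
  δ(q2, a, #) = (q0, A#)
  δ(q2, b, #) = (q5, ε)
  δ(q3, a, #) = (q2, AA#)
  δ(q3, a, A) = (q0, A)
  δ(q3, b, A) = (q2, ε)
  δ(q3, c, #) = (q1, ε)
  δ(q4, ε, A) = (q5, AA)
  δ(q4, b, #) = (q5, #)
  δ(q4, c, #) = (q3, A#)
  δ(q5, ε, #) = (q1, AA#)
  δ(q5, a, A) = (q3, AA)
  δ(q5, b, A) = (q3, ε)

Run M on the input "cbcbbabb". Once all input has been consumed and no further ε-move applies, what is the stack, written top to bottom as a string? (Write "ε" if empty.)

(q0, cbcbbabb, #) ⊢ (q1, bcbbabb, A#) ⊢ (q0, cbbabb, A#) ⊢ (q1, bbabb, AA#) ⊢ (q0, babb, AA#) ⊢ (q4, abb, A#) ⊢ (q5, abb, AA#) ⊢ (q3, bb, AAA#) ⊢ (q2, b, AA#) ⊢ (q4, b, AAA#) ⊢ (q5, b, AAAA#) ⊢ (q3, ε, AAA#)
All input consumed in state q3 with stack AAA#.

AAA#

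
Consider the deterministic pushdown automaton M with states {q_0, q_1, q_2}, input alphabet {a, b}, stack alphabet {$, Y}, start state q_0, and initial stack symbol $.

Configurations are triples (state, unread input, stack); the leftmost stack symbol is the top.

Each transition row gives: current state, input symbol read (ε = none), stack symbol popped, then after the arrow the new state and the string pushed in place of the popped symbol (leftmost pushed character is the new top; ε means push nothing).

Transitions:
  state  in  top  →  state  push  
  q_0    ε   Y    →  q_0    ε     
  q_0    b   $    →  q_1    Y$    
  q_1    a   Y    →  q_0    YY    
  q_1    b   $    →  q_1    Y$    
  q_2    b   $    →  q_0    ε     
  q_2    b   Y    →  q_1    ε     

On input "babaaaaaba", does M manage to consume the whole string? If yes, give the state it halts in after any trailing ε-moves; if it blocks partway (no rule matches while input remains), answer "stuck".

stuck

(q_0, babaaaaaba, $) ⊢ (q_1, abaaaaaba, Y$) ⊢ (q_0, baaaaaba, YY$) ⊢ (q_0, baaaaaba, Y$) ⊢ (q_0, baaaaaba, $) ⊢ (q_1, aaaaaba, Y$) ⊢ (q_0, aaaaba, YY$) ⊢ (q_0, aaaaba, Y$) ⊢ (q_0, aaaaba, $)
No transition for (q_0, a, top $); M blocks with input aaaaba remaining.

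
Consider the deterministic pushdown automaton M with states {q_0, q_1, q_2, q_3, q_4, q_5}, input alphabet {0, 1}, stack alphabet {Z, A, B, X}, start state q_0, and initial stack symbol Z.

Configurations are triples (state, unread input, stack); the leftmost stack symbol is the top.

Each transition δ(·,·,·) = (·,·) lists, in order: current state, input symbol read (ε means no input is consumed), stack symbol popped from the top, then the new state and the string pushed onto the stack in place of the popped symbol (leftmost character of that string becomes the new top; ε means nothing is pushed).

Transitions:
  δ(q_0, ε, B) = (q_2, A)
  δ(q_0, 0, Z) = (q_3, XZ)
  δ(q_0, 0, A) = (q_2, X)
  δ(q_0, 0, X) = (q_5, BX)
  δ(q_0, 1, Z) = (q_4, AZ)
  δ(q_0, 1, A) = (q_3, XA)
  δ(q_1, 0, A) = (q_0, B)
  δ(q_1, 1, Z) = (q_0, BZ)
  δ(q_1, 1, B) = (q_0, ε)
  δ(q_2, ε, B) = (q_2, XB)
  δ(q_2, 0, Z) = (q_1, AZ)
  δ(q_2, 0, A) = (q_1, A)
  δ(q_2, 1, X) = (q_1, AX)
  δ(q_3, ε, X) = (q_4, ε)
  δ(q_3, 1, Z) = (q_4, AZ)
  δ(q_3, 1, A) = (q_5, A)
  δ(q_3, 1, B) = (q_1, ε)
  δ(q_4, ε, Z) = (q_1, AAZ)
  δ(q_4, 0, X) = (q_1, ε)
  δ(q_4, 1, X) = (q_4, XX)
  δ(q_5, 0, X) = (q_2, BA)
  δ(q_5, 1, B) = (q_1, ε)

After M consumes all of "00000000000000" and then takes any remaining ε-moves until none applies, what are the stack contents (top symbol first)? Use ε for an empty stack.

AAZ

(q_0, 00000000000000, Z)
  read 0, top Z: go to q_3, push XZ → (q_3, 0000000000000, XZ)
  ε-move, top X: go to q_4, push ε → (q_4, 0000000000000, Z)
  ε-move, top Z: go to q_1, push AAZ → (q_1, 0000000000000, AAZ)
  read 0, top A: go to q_0, push B → (q_0, 000000000000, BAZ)
  ε-move, top B: go to q_2, push A → (q_2, 000000000000, AAZ)
  read 0, top A: go to q_1, push A → (q_1, 00000000000, AAZ)
  read 0, top A: go to q_0, push B → (q_0, 0000000000, BAZ)
  ε-move, top B: go to q_2, push A → (q_2, 0000000000, AAZ)
  read 0, top A: go to q_1, push A → (q_1, 000000000, AAZ)
  read 0, top A: go to q_0, push B → (q_0, 00000000, BAZ)
  ε-move, top B: go to q_2, push A → (q_2, 00000000, AAZ)
  read 0, top A: go to q_1, push A → (q_1, 0000000, AAZ)
  read 0, top A: go to q_0, push B → (q_0, 000000, BAZ)
  ε-move, top B: go to q_2, push A → (q_2, 000000, AAZ)
  read 0, top A: go to q_1, push A → (q_1, 00000, AAZ)
  read 0, top A: go to q_0, push B → (q_0, 0000, BAZ)
  ε-move, top B: go to q_2, push A → (q_2, 0000, AAZ)
  read 0, top A: go to q_1, push A → (q_1, 000, AAZ)
  read 0, top A: go to q_0, push B → (q_0, 00, BAZ)
  ε-move, top B: go to q_2, push A → (q_2, 00, AAZ)
  read 0, top A: go to q_1, push A → (q_1, 0, AAZ)
  read 0, top A: go to q_0, push B → (q_0, ε, BAZ)
  ε-move, top B: go to q_2, push A → (q_2, ε, AAZ)
All input consumed in state q_2 with stack AAZ.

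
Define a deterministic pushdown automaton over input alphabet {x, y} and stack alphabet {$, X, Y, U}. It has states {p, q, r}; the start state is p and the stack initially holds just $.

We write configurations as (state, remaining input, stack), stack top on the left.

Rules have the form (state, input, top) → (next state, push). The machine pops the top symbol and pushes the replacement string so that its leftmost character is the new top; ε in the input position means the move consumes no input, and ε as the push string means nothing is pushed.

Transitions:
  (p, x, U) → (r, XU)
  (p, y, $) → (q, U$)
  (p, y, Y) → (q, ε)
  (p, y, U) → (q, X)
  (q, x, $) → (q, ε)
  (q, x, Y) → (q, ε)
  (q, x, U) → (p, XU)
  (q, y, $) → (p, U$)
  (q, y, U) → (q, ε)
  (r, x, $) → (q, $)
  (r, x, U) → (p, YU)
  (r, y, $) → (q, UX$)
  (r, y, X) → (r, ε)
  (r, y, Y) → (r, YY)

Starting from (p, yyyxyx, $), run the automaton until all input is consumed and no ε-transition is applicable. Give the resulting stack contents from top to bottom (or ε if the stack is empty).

(p, yyyxyx, $) ⊢ (q, yyxyx, U$) ⊢ (q, yxyx, $) ⊢ (p, xyx, U$) ⊢ (r, yx, XU$) ⊢ (r, x, U$) ⊢ (p, ε, YU$)
All input consumed in state p with stack YU$.

YU$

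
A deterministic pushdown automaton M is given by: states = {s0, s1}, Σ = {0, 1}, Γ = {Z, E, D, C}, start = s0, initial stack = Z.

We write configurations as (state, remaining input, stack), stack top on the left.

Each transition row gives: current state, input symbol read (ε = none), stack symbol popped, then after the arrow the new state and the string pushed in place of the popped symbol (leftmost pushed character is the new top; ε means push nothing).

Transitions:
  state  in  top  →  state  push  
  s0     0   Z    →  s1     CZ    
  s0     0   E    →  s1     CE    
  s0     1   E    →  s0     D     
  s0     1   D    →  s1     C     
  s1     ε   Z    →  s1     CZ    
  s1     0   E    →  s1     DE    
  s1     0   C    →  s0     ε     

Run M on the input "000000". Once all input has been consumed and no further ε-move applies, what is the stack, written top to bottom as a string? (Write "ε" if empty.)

(s0, 000000, Z)
  read 0, top Z: go to s1, push CZ → (s1, 00000, CZ)
  read 0, top C: go to s0, push ε → (s0, 0000, Z)
  read 0, top Z: go to s1, push CZ → (s1, 000, CZ)
  read 0, top C: go to s0, push ε → (s0, 00, Z)
  read 0, top Z: go to s1, push CZ → (s1, 0, CZ)
  read 0, top C: go to s0, push ε → (s0, ε, Z)
All input consumed in state s0 with stack Z.

Z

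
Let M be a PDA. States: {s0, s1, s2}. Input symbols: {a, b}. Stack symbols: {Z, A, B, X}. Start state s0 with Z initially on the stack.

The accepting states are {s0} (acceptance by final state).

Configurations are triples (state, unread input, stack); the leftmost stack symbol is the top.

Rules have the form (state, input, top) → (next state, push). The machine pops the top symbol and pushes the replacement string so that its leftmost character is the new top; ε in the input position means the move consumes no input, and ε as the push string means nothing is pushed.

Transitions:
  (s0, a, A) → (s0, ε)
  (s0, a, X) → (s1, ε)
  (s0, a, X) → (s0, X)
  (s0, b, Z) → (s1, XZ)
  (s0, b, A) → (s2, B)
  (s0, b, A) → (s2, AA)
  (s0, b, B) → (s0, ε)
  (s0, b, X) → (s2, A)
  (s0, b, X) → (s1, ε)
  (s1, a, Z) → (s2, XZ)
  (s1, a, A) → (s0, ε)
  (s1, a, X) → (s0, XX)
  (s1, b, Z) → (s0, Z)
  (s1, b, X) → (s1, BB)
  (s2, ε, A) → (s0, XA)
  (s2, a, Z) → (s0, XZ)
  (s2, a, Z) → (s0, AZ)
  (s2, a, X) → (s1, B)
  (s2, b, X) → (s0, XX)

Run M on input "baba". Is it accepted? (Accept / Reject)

One accepting computation: (s0, baba, Z) ⊢ (s1, aba, XZ) ⊢ (s0, ba, XXZ) ⊢ (s1, a, XZ) ⊢ (s0, ε, XXZ)
All input consumed and state s0 ∈ F.

Accept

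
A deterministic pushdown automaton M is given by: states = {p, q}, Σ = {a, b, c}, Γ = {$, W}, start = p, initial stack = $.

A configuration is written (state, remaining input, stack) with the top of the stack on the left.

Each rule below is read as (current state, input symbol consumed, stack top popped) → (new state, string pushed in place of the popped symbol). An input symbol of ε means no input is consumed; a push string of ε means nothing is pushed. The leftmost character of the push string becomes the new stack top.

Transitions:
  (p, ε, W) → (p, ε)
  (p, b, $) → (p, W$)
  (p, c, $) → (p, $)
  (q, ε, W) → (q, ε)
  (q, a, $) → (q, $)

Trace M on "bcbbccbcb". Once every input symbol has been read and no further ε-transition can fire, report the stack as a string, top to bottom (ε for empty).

$

(p, bcbbccbcb, $) ⊢ (p, cbbccbcb, W$) ⊢ (p, cbbccbcb, $) ⊢ (p, bbccbcb, $) ⊢ (p, bccbcb, W$) ⊢ (p, bccbcb, $) ⊢ (p, ccbcb, W$) ⊢ (p, ccbcb, $) ⊢ (p, cbcb, $) ⊢ (p, bcb, $) ⊢ (p, cb, W$) ⊢ (p, cb, $) ⊢ (p, b, $) ⊢ (p, ε, W$) ⊢ (p, ε, $)
All input consumed in state p with stack $.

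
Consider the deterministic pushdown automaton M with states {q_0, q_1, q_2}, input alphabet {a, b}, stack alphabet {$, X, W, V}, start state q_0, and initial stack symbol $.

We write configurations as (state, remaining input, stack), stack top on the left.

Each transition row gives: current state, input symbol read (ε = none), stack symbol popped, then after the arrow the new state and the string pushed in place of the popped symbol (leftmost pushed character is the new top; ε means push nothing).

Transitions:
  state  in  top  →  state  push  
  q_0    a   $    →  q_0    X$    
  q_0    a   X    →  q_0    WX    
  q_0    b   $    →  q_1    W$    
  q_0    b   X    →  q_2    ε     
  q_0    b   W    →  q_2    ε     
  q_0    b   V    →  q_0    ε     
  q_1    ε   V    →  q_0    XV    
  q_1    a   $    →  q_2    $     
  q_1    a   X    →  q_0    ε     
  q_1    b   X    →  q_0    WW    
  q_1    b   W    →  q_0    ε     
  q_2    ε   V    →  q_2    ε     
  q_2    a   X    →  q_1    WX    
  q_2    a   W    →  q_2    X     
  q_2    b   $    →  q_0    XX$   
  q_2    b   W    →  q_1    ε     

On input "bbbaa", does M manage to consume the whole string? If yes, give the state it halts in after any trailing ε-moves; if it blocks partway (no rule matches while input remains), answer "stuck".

(q_0, bbbaa, $)
  read b, top $: go to q_1, push W$ → (q_1, bbaa, W$)
  read b, top W: go to q_0, push ε → (q_0, baa, $)
  read b, top $: go to q_1, push W$ → (q_1, aa, W$)
No transition for (q_1, a, top W); M blocks with input aa remaining.

stuck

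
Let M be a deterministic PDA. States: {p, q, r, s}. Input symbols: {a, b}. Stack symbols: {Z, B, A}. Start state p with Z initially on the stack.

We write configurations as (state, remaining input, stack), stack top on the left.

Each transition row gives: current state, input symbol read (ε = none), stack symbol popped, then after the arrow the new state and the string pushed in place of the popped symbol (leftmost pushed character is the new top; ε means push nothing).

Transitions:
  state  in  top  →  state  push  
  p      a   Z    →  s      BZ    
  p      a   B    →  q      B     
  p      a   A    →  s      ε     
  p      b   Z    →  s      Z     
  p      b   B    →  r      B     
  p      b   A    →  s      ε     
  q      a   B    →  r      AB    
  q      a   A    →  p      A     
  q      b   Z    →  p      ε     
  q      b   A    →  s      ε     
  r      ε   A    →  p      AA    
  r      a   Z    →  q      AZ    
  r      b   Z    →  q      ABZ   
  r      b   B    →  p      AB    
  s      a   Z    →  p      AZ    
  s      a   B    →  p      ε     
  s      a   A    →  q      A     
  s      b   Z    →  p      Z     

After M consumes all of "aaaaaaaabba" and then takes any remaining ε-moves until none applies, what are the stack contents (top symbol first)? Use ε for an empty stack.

(p, aaaaaaaabba, Z)
  read a, top Z: go to s, push BZ → (s, aaaaaaabba, BZ)
  read a, top B: go to p, push ε → (p, aaaaaabba, Z)
  read a, top Z: go to s, push BZ → (s, aaaaabba, BZ)
  read a, top B: go to p, push ε → (p, aaaabba, Z)
  read a, top Z: go to s, push BZ → (s, aaabba, BZ)
  read a, top B: go to p, push ε → (p, aabba, Z)
  read a, top Z: go to s, push BZ → (s, abba, BZ)
  read a, top B: go to p, push ε → (p, bba, Z)
  read b, top Z: go to s, push Z → (s, ba, Z)
  read b, top Z: go to p, push Z → (p, a, Z)
  read a, top Z: go to s, push BZ → (s, ε, BZ)
All input consumed in state s with stack BZ.

BZ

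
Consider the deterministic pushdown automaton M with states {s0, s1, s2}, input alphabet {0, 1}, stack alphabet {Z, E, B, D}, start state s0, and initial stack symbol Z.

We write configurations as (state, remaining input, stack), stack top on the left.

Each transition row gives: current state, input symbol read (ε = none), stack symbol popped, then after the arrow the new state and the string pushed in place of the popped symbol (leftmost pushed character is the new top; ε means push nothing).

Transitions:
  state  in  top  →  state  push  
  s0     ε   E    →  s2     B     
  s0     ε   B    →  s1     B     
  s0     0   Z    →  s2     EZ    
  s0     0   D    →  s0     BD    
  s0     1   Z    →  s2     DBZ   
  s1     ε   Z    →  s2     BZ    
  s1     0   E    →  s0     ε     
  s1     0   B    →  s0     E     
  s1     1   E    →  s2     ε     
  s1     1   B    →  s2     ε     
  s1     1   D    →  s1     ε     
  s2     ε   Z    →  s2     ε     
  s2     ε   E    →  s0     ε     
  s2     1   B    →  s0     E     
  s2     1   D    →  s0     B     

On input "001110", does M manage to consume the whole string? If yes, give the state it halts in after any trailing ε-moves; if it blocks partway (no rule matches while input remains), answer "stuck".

stuck

(s0, 001110, Z)
  read 0, top Z: go to s2, push EZ → (s2, 01110, EZ)
  ε-move, top E: go to s0, push ε → (s0, 01110, Z)
  read 0, top Z: go to s2, push EZ → (s2, 1110, EZ)
  ε-move, top E: go to s0, push ε → (s0, 1110, Z)
  read 1, top Z: go to s2, push DBZ → (s2, 110, DBZ)
  read 1, top D: go to s0, push B → (s0, 10, BBZ)
  ε-move, top B: go to s1, push B → (s1, 10, BBZ)
  read 1, top B: go to s2, push ε → (s2, 0, BZ)
No transition for (s2, 0, top B); M blocks with input 0 remaining.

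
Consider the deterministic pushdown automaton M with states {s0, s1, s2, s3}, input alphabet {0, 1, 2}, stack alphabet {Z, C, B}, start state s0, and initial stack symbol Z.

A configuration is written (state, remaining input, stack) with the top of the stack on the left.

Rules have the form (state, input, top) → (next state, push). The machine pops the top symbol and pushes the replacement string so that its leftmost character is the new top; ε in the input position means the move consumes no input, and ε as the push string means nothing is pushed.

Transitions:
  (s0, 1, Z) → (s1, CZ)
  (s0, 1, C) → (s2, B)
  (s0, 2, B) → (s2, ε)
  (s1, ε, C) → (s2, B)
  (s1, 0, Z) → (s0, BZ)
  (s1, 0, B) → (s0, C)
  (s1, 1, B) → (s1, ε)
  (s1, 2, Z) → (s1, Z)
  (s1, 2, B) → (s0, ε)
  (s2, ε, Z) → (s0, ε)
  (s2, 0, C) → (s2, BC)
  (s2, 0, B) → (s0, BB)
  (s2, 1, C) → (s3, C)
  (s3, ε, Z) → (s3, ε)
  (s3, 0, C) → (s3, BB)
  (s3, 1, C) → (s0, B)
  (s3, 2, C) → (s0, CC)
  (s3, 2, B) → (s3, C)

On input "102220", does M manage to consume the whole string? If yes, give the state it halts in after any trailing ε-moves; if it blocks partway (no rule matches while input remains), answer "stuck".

stuck

(s0, 102220, Z) ⊢ (s1, 02220, CZ) ⊢ (s2, 02220, BZ) ⊢ (s0, 2220, BBZ) ⊢ (s2, 220, BZ)
No transition for (s2, 2, top B); M blocks with input 220 remaining.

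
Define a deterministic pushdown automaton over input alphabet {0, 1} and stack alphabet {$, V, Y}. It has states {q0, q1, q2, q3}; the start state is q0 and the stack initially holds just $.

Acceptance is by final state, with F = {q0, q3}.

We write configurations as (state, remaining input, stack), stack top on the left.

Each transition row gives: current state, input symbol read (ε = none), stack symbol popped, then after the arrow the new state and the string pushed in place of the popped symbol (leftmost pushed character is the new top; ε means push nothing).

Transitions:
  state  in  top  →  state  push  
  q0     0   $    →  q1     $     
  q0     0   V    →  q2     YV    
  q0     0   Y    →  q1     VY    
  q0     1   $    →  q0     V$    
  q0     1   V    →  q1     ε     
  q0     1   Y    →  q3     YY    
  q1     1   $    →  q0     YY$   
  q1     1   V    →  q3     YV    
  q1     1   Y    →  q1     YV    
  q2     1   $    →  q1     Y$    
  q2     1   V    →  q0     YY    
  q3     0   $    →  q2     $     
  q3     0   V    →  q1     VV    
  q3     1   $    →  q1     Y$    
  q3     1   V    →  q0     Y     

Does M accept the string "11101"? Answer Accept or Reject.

Accept

(q0, 11101, $)
  read 1, top $: go to q0, push V$ → (q0, 1101, V$)
  read 1, top V: go to q1, push ε → (q1, 101, $)
  read 1, top $: go to q0, push YY$ → (q0, 01, YY$)
  read 0, top Y: go to q1, push VY → (q1, 1, VYY$)
  read 1, top V: go to q3, push YV → (q3, ε, YVYY$)
All input consumed; state q3 ∈ F.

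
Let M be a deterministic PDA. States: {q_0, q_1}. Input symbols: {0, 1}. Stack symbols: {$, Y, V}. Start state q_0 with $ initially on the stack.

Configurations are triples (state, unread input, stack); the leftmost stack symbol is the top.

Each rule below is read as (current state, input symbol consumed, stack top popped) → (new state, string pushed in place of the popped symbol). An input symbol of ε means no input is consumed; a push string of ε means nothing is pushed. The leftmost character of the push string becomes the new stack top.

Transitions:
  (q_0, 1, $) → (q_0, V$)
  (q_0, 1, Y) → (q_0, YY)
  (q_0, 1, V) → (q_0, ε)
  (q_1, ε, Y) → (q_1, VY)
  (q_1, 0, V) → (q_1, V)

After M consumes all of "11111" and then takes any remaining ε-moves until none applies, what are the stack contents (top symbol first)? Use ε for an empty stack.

V$

(q_0, 11111, $)
  read 1, top $: go to q_0, push V$ → (q_0, 1111, V$)
  read 1, top V: go to q_0, push ε → (q_0, 111, $)
  read 1, top $: go to q_0, push V$ → (q_0, 11, V$)
  read 1, top V: go to q_0, push ε → (q_0, 1, $)
  read 1, top $: go to q_0, push V$ → (q_0, ε, V$)
All input consumed in state q_0 with stack V$.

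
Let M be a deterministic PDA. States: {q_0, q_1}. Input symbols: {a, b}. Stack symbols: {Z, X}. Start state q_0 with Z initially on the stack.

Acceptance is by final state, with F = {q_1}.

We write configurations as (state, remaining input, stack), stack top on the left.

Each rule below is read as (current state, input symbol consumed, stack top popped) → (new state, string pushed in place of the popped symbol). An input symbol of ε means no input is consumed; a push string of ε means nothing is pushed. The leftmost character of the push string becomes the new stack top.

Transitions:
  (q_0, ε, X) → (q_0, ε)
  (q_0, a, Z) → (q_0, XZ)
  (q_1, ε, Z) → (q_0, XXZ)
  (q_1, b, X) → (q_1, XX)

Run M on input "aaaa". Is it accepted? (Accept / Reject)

(q_0, aaaa, Z) ⊢ (q_0, aaa, XZ) ⊢ (q_0, aaa, Z) ⊢ (q_0, aa, XZ) ⊢ (q_0, aa, Z) ⊢ (q_0, a, XZ) ⊢ (q_0, a, Z) ⊢ (q_0, ε, XZ) ⊢ (q_0, ε, Z)
All input consumed; state q_0 ∉ F and no further ε-move applies.

Reject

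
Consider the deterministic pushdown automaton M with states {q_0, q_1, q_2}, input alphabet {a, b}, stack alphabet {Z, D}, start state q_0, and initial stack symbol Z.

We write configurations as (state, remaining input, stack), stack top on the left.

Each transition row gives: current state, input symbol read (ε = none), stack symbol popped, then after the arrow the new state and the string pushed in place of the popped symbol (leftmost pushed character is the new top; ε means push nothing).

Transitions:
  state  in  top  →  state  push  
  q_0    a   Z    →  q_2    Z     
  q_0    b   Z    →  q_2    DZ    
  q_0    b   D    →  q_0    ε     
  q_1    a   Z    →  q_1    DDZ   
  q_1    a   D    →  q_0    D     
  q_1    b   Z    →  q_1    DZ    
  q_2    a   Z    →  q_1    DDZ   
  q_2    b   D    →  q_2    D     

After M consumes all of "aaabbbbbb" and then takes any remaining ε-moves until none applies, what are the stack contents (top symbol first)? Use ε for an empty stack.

DZ

(q_0, aaabbbbbb, Z)
  read a, top Z: go to q_2, push Z → (q_2, aabbbbbb, Z)
  read a, top Z: go to q_1, push DDZ → (q_1, abbbbbb, DDZ)
  read a, top D: go to q_0, push D → (q_0, bbbbbb, DDZ)
  read b, top D: go to q_0, push ε → (q_0, bbbbb, DZ)
  read b, top D: go to q_0, push ε → (q_0, bbbb, Z)
  read b, top Z: go to q_2, push DZ → (q_2, bbb, DZ)
  read b, top D: go to q_2, push D → (q_2, bb, DZ)
  read b, top D: go to q_2, push D → (q_2, b, DZ)
  read b, top D: go to q_2, push D → (q_2, ε, DZ)
All input consumed in state q_2 with stack DZ.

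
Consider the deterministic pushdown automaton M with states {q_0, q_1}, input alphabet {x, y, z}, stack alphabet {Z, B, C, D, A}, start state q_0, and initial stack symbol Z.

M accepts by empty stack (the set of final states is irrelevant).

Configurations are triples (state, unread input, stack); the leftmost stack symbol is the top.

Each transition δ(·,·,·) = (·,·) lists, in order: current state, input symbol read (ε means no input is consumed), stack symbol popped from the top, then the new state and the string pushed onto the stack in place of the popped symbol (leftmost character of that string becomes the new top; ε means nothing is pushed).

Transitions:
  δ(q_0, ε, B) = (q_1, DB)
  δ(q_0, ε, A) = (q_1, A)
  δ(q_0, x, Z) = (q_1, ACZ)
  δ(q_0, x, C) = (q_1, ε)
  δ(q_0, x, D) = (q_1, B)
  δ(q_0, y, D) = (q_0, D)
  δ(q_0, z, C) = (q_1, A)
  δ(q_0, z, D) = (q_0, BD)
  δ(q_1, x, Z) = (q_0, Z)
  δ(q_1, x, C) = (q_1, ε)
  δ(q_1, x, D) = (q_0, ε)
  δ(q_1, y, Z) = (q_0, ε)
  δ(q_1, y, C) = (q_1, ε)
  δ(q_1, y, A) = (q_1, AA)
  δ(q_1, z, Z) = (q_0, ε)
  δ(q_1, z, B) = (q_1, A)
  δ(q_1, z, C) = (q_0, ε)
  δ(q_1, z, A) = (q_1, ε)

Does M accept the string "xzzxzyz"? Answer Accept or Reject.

Accept

(q_0, xzzxzyz, Z) ⊢ (q_1, zzxzyz, ACZ) ⊢ (q_1, zxzyz, CZ) ⊢ (q_0, xzyz, Z) ⊢ (q_1, zyz, ACZ) ⊢ (q_1, yz, CZ) ⊢ (q_1, z, Z) ⊢ (q_0, ε, ε)
All input consumed and the stack is empty.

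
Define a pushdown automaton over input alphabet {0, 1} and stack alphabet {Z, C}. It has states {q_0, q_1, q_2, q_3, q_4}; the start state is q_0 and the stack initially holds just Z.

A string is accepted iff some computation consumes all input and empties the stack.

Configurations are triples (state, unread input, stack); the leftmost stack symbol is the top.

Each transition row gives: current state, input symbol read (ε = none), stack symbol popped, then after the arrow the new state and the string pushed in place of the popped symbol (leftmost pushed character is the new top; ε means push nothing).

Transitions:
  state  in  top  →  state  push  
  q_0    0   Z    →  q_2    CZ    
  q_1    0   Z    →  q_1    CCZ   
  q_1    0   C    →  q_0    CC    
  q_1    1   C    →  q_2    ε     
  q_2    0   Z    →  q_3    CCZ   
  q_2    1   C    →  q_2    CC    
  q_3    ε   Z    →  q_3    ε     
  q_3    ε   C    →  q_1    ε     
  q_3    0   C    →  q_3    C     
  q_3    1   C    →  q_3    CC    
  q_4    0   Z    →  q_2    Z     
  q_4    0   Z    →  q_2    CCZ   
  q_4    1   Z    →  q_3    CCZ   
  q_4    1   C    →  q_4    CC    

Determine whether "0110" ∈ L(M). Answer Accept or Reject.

No computation consumes all input and empties the stack.

Reject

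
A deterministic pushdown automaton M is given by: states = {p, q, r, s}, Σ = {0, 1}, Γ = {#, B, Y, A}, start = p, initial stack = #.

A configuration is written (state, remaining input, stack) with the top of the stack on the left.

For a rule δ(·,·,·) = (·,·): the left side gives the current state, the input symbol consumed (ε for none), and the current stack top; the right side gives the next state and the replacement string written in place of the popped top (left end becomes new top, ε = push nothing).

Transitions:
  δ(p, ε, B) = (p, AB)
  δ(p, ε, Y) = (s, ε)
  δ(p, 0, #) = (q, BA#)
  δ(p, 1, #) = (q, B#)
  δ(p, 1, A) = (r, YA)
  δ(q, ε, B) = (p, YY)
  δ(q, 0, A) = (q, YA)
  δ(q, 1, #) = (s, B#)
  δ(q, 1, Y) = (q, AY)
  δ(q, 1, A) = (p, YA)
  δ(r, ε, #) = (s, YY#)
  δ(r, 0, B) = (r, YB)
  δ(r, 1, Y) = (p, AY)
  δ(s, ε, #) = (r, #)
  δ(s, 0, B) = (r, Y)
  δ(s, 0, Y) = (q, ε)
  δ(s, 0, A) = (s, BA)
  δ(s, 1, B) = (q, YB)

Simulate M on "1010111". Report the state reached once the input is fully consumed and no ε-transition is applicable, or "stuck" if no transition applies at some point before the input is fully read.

p

(p, 1010111, #)
  read 1, top #: go to q, push B# → (q, 010111, B#)
  ε-move, top B: go to p, push YY → (p, 010111, YY#)
  ε-move, top Y: go to s, push ε → (s, 010111, Y#)
  read 0, top Y: go to q, push ε → (q, 10111, #)
  read 1, top #: go to s, push B# → (s, 0111, B#)
  read 0, top B: go to r, push Y → (r, 111, Y#)
  read 1, top Y: go to p, push AY → (p, 11, AY#)
  read 1, top A: go to r, push YA → (r, 1, YAY#)
  read 1, top Y: go to p, push AY → (p, ε, AYAY#)
All input consumed; M is in state p.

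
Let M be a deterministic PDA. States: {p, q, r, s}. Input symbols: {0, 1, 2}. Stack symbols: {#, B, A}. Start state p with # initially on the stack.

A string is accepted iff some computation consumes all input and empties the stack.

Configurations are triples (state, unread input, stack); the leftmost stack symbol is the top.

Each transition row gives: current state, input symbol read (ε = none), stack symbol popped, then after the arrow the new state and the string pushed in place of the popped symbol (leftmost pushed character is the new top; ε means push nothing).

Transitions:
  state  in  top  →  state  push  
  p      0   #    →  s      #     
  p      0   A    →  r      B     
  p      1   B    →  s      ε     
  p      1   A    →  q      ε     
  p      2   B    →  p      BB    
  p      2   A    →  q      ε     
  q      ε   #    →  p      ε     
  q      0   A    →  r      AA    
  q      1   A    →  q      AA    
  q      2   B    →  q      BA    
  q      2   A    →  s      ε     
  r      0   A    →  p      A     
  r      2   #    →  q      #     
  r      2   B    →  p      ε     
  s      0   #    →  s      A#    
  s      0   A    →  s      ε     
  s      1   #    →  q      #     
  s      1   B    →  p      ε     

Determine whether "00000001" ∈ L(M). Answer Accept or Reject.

(p, 00000001, #)
  read 0, top #: go to s, push # → (s, 0000001, #)
  read 0, top #: go to s, push A# → (s, 000001, A#)
  read 0, top A: go to s, push ε → (s, 00001, #)
  read 0, top #: go to s, push A# → (s, 0001, A#)
  read 0, top A: go to s, push ε → (s, 001, #)
  read 0, top #: go to s, push A# → (s, 01, A#)
  read 0, top A: go to s, push ε → (s, 1, #)
  read 1, top #: go to q, push # → (q, ε, #)
  ε-move, top #: go to p, push ε → (p, ε, ε)
All input consumed and the stack is empty.

Accept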